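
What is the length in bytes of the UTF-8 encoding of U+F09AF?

4

U+F09AF = 0xF09AF. UTF-8 uses 1 byte below 0x80, 2 below 0x800, 3 below 0x10000, 4 up to 0x10FFFF. 0xF09AF is in U+10000–U+10FFFF → 4 bytes.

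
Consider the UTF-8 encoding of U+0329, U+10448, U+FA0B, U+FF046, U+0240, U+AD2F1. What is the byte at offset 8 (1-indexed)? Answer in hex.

0xA8

1-indexed offset 8 is 0-indexed offset 7.
U+0329 → 2-byte form CC A9 at offsets 0–1.
U+10448 → 4-byte form F0 90 91 88 at offsets 2–5.
U+FA0B → 3-byte form EF A8 8B at offsets 6–8.
Offset 7 falls in char 3's range; it's byte 2 of EF A8 8B = 0xA8.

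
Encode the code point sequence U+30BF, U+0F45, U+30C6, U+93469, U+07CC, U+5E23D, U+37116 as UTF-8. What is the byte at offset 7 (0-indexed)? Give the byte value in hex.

U+30BF → 3-byte form E3 82 BF at offsets 0–2.
U+0F45 → 3-byte form E0 BD 85 at offsets 3–5.
U+30C6 → 3-byte form E3 83 86 at offsets 6–8.
Offset 7 falls in char 3's range; it's byte 2 of E3 83 86 = 0x83.

0x83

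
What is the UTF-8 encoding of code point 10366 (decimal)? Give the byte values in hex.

E2 A1 BE

U+287E = 0x287E = 10366 decimal. In range U+0800–U+FFFF → 3-byte form: 1110xxxx 10xxxxxx 10xxxxxx.
Binary (16 bits): 0010100001111110.
Split 4+6+6: 0010 | 100001 | 111110.
Byte 1: 11100010 = 0xE2.
Byte 2: 10100001 = 0xA1.
Byte 3: 10111110 = 0xBE.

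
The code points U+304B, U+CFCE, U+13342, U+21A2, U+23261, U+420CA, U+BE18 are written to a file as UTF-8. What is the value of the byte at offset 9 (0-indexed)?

U+304B → 3-byte form E3 81 8B at offsets 0–2.
U+CFCE → 3-byte form EC BF 8E at offsets 3–5.
U+13342 → 4-byte form F0 93 8D 82 at offsets 6–9.
Offset 9 falls in char 3's range; it's byte 4 of F0 93 8D 82 = 0x82.

0x82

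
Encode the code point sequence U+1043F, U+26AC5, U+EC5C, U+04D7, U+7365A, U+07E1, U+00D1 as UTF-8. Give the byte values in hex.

U+1043F: 4-byte form → F0 90 90 BF.
U+26AC5: 4-byte form → F0 A6 AB 85.
U+EC5C: 3-byte form → EE B1 9C.
U+04D7: 2-byte form → D3 97.
U+7365A: 4-byte form → F1 B3 99 9A.
U+07E1: 2-byte form → DF A1.
U+00D1: 2-byte form → C3 91.
Concatenated (21 bytes): F0 90 90 BF F0 A6 AB 85 EE B1 9C D3 97 F1 B3 99 9A DF A1 C3 91.

F0 90 90 BF F0 A6 AB 85 EE B1 9C D3 97 F1 B3 99 9A DF A1 C3 91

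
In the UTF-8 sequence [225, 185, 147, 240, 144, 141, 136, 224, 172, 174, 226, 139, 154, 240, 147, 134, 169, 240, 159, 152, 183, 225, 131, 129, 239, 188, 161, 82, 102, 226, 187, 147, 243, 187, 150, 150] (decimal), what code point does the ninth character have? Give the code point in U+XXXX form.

U+0052

Offset 0: leading byte 0xE1 = 11100001 → 3-byte char #1 = E1 B9 93.
Offset 3: leading byte 0xF0 = 11110000 → 4-byte char #2 = F0 90 8D 88.
Offset 7: leading byte 0xE0 = 11100000 → 3-byte char #3 = E0 AC AE.
Offset 10: leading byte 0xE2 = 11100010 → 3-byte char #4 = E2 8B 9A.
Offset 13: leading byte 0xF0 = 11110000 → 4-byte char #5 = F0 93 86 A9.
Offset 17: leading byte 0xF0 = 11110000 → 4-byte char #6 = F0 9F 98 B7.
Offset 21: leading byte 0xE1 = 11100001 → 3-byte char #7 = E1 83 81.
Offset 24: leading byte 0xEF = 11101111 → 3-byte char #8 = EF BC A1.
Offset 27: leading byte 0x52 = 01010010 → 1-byte char #9 = 52.
Leading byte 0x52 = 01010010 matches 0xxxxxxx → 1-byte sequence.
Byte 1: 0x52 = 01010010, payload 1010010 (7 bits).
Concatenate: 1010010 = 0x52 (7 bits → U+0052).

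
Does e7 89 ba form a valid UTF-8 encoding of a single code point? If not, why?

valid

Leading byte 0xE7 = 11100111 → 3-byte form.
Continuation bytes 0x89=10001001, 0xBA=10111010 all match 10xxxxxx.
Decoded value 0x727A is ≥ 0x800 (shortest form) and not a surrogate.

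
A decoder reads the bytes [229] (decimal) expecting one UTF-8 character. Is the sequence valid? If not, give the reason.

Leading byte 0xE5 = 11100101 → 3-byte form, but only 1 byte is present.

invalid (sequence truncated)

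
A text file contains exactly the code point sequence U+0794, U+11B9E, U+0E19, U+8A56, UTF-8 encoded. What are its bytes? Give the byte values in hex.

DE 94 F0 91 AE 9E E0 B8 99 E8 A9 96

U+0794: 2-byte form → DE 94.
U+11B9E: 4-byte form → F0 91 AE 9E.
U+0E19: 3-byte form → E0 B8 99.
U+8A56: 3-byte form → E8 A9 96.
Concatenated (12 bytes): DE 94 F0 91 AE 9E E0 B8 99 E8 A9 96.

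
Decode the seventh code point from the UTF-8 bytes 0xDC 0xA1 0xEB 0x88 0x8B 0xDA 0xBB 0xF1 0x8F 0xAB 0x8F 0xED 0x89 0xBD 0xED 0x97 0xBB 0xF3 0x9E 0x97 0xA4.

Offset 0: leading byte 0xDC = 11011100 → 2-byte char #1 = DC A1.
Offset 2: leading byte 0xEB = 11101011 → 3-byte char #2 = EB 88 8B.
Offset 5: leading byte 0xDA = 11011010 → 2-byte char #3 = DA BB.
Offset 7: leading byte 0xF1 = 11110001 → 4-byte char #4 = F1 8F AB 8F.
Offset 11: leading byte 0xED = 11101101 → 3-byte char #5 = ED 89 BD.
Offset 14: leading byte 0xED = 11101101 → 3-byte char #6 = ED 97 BB.
Offset 17: leading byte 0xF3 = 11110011 → 4-byte char #7 = F3 9E 97 A4.
Leading byte 0xF3 = 11110011 matches 11110xxx → 4-byte sequence.
Byte 1: 0xF3 = 11110011, payload 011 (3 bits).
Byte 2: 0x9E = 10011110 (10xxxxxx ✓), payload 011110.
Byte 3: 0x97 = 10010111 (10xxxxxx ✓), payload 010111.
Byte 4: 0xA4 = 10100100 (10xxxxxx ✓), payload 100100.
Concatenate: 011011110010111100100 = 0xDE5E4 (21 bits → U+DE5E4).

U+DE5E4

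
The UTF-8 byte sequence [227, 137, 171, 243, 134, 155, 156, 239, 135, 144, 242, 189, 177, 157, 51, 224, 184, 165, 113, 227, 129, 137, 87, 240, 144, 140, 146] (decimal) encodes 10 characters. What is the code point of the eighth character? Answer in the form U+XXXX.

U+3049

Offset 0: leading byte 0xE3 = 11100011 → 3-byte char #1 = E3 89 AB.
Offset 3: leading byte 0xF3 = 11110011 → 4-byte char #2 = F3 86 9B 9C.
Offset 7: leading byte 0xEF = 11101111 → 3-byte char #3 = EF 87 90.
Offset 10: leading byte 0xF2 = 11110010 → 4-byte char #4 = F2 BD B1 9D.
Offset 14: leading byte 0x33 = 00110011 → 1-byte char #5 = 33.
Offset 15: leading byte 0xE0 = 11100000 → 3-byte char #6 = E0 B8 A5.
Offset 18: leading byte 0x71 = 01110001 → 1-byte char #7 = 71.
Offset 19: leading byte 0xE3 = 11100011 → 3-byte char #8 = E3 81 89.
Leading byte 0xE3 = 11100011 matches 1110xxxx → 3-byte sequence.
Byte 1: 0xE3 = 11100011, payload 0011 (4 bits).
Byte 2: 0x81 = 10000001 (10xxxxxx ✓), payload 000001.
Byte 3: 0x89 = 10001001 (10xxxxxx ✓), payload 001001.
Concatenate: 0011000001001001 = 0x3049 (16 bits → U+3049).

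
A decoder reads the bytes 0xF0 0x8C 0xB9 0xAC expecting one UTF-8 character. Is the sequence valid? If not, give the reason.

invalid (overlong encoding)

Leading byte 0xF0 = 11110000 → 4-byte form.
Continuation bytes all match 10xxxxxx. Payload decodes to 0xCE6C.
But 0xCE6C < 0x10000, the minimum for a 4-byte sequence — this is an overlong encoding.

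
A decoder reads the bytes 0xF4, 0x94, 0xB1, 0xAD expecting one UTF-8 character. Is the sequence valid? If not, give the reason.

invalid (encodes a value above U+10FFFF)

Leading byte 0xF4 = 11110100 → 4-byte form.
Payload = 0x114C6D, which exceeds U+10FFFF, the maximum Unicode code point. (Leading bytes F5–FF, or F4 followed by ≥ 0x90, are invalid.)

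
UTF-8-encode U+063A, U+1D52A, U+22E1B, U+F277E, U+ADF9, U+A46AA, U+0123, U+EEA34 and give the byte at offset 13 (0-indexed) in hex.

0xBE

U+063A → 2-byte form D8 BA at offsets 0–1.
U+1D52A → 4-byte form F0 9D 94 AA at offsets 2–5.
U+22E1B → 4-byte form F0 A2 B8 9B at offsets 6–9.
U+F277E → 4-byte form F3 B2 9D BE at offsets 10–13.
Offset 13 falls in char 4's range; it's byte 4 of F3 B2 9D BE = 0xBE.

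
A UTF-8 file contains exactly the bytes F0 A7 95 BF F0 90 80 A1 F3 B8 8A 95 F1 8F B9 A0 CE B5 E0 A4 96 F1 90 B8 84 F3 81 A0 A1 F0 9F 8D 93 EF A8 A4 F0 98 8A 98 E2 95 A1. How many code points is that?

12

Byte at offset 0: 0xF0 = 11110000 → 4-byte char (#1). Advance 4.
Byte at offset 4: 0xF0 = 11110000 → 4-byte char (#2). Advance 4.
Byte at offset 8: 0xF3 = 11110011 → 4-byte char (#3). Advance 4.
Byte at offset 12: 0xF1 = 11110001 → 4-byte char (#4). Advance 4.
Byte at offset 16: 0xCE = 11001110 → 2-byte char (#5). Advance 2.
Byte at offset 18: 0xE0 = 11100000 → 3-byte char (#6). Advance 3.
Byte at offset 21: 0xF1 = 11110001 → 4-byte char (#7). Advance 4.
Byte at offset 25: 0xF3 = 11110011 → 4-byte char (#8). Advance 4.
Byte at offset 29: 0xF0 = 11110000 → 4-byte char (#9). Advance 4.
Byte at offset 33: 0xEF = 11101111 → 3-byte char (#10). Advance 3.
Byte at offset 36: 0xF0 = 11110000 → 4-byte char (#11). Advance 4.
Byte at offset 40: 0xE2 = 11100010 → 3-byte char (#12). Advance 3.
Reached end at offset 43 after 12 code points.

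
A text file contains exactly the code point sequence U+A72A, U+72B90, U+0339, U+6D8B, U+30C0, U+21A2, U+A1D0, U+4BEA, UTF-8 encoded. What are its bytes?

U+A72A: 3-byte form → EA 9C AA.
U+72B90: 4-byte form → F1 B2 AE 90.
U+0339: 2-byte form → CC B9.
U+6D8B: 3-byte form → E6 B6 8B.
U+30C0: 3-byte form → E3 83 80.
U+21A2: 3-byte form → E2 86 A2.
U+A1D0: 3-byte form → EA 87 90.
U+4BEA: 3-byte form → E4 AF AA.
Concatenated (24 bytes): EA 9C AA F1 B2 AE 90 CC B9 E6 B6 8B E3 83 80 E2 86 A2 EA 87 90 E4 AF AA.

EA 9C AA F1 B2 AE 90 CC B9 E6 B6 8B E3 83 80 E2 86 A2 EA 87 90 E4 AF AA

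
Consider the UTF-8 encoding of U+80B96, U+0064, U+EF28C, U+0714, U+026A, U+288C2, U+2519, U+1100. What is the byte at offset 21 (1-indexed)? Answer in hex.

0xE1

1-indexed offset 21 is 0-indexed offset 20.
U+80B96 → 4-byte form F2 80 AE 96 at offsets 0–3.
U+0064 → 1-byte form 64 at offsets 4–4.
U+EF28C → 4-byte form F3 AF 8A 8C at offsets 5–8.
U+0714 → 2-byte form DC 94 at offsets 9–10.
U+026A → 2-byte form C9 AA at offsets 11–12.
U+288C2 → 4-byte form F0 A8 A3 82 at offsets 13–16.
U+2519 → 3-byte form E2 94 99 at offsets 17–19.
U+1100 → 3-byte form E1 84 80 at offsets 20–22.
Offset 20 falls in char 8's range; it's byte 1 of E1 84 80 = 0xE1.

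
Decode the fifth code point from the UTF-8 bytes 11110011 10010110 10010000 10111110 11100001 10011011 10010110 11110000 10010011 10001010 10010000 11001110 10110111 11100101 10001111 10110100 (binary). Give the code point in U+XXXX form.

Offset 0: leading byte 0xF3 = 11110011 → 4-byte char #1 = F3 96 90 BE.
Offset 4: leading byte 0xE1 = 11100001 → 3-byte char #2 = E1 9B 96.
Offset 7: leading byte 0xF0 = 11110000 → 4-byte char #3 = F0 93 8A 90.
Offset 11: leading byte 0xCE = 11001110 → 2-byte char #4 = CE B7.
Offset 13: leading byte 0xE5 = 11100101 → 3-byte char #5 = E5 8F B4.
Leading byte 0xE5 = 11100101 matches 1110xxxx → 3-byte sequence.
Byte 1: 0xE5 = 11100101, payload 0101 (4 bits).
Byte 2: 0x8F = 10001111 (10xxxxxx ✓), payload 001111.
Byte 3: 0xB4 = 10110100 (10xxxxxx ✓), payload 110100.
Concatenate: 0101001111110100 = 0x53F4 (16 bits → U+53F4).

U+53F4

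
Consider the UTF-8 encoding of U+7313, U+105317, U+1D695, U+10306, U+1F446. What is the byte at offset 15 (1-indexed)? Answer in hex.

0x86

1-indexed offset 15 is 0-indexed offset 14.
U+7313 → 3-byte form E7 8C 93 at offsets 0–2.
U+105317 → 4-byte form F4 85 8C 97 at offsets 3–6.
U+1D695 → 4-byte form F0 9D 9A 95 at offsets 7–10.
U+10306 → 4-byte form F0 90 8C 86 at offsets 11–14.
Offset 14 falls in char 4's range; it's byte 4 of F0 90 8C 86 = 0x86.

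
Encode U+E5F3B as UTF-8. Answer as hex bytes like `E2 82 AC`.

F3 A5 BC BB

U+E5F3B = 0xE5F3B = 941883 decimal. In range U+10000–U+10FFFF → 4-byte form: 11110xxx 10xxxxxx 10xxxxxx 10xxxxxx.
Binary (21 bits): 011100101111100111011.
Split 3+6+6+6: 011 | 100101 | 111100 | 111011.
Byte 1: 11110011 = 0xF3.
Byte 2: 10100101 = 0xA5.
Byte 3: 10111100 = 0xBC.
Byte 4: 10111011 = 0xBB.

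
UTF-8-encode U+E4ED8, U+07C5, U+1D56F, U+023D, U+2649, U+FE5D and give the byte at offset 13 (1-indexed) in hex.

0xE2

1-indexed offset 13 is 0-indexed offset 12.
U+E4ED8 → 4-byte form F3 A4 BB 98 at offsets 0–3.
U+07C5 → 2-byte form DF 85 at offsets 4–5.
U+1D56F → 4-byte form F0 9D 95 AF at offsets 6–9.
U+023D → 2-byte form C8 BD at offsets 10–11.
U+2649 → 3-byte form E2 99 89 at offsets 12–14.
Offset 12 falls in char 5's range; it's byte 1 of E2 99 89 = 0xE2.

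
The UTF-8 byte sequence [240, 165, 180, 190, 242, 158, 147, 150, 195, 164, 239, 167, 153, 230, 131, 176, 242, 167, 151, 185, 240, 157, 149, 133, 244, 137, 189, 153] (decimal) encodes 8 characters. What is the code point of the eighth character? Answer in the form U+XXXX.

U+109F59

Offset 0: leading byte 0xF0 = 11110000 → 4-byte char #1 = F0 A5 B4 BE.
Offset 4: leading byte 0xF2 = 11110010 → 4-byte char #2 = F2 9E 93 96.
Offset 8: leading byte 0xC3 = 11000011 → 2-byte char #3 = C3 A4.
Offset 10: leading byte 0xEF = 11101111 → 3-byte char #4 = EF A7 99.
Offset 13: leading byte 0xE6 = 11100110 → 3-byte char #5 = E6 83 B0.
Offset 16: leading byte 0xF2 = 11110010 → 4-byte char #6 = F2 A7 97 B9.
Offset 20: leading byte 0xF0 = 11110000 → 4-byte char #7 = F0 9D 95 85.
Offset 24: leading byte 0xF4 = 11110100 → 4-byte char #8 = F4 89 BD 99.
Leading byte 0xF4 = 11110100 matches 11110xxx → 4-byte sequence.
Byte 1: 0xF4 = 11110100, payload 100 (3 bits).
Byte 2: 0x89 = 10001001 (10xxxxxx ✓), payload 001001.
Byte 3: 0xBD = 10111101 (10xxxxxx ✓), payload 111101.
Byte 4: 0x99 = 10011001 (10xxxxxx ✓), payload 011001.
Concatenate: 100001001111101011001 = 0x109F59 (21 bits → U+109F59).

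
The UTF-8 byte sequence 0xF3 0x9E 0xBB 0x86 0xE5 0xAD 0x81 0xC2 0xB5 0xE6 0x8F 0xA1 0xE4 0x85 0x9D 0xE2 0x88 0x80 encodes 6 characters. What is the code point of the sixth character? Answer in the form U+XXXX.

U+2200

Offset 0: leading byte 0xF3 = 11110011 → 4-byte char #1 = F3 9E BB 86.
Offset 4: leading byte 0xE5 = 11100101 → 3-byte char #2 = E5 AD 81.
Offset 7: leading byte 0xC2 = 11000010 → 2-byte char #3 = C2 B5.
Offset 9: leading byte 0xE6 = 11100110 → 3-byte char #4 = E6 8F A1.
Offset 12: leading byte 0xE4 = 11100100 → 3-byte char #5 = E4 85 9D.
Offset 15: leading byte 0xE2 = 11100010 → 3-byte char #6 = E2 88 80.
Leading byte 0xE2 = 11100010 matches 1110xxxx → 3-byte sequence.
Byte 1: 0xE2 = 11100010, payload 0010 (4 bits).
Byte 2: 0x88 = 10001000 (10xxxxxx ✓), payload 001000.
Byte 3: 0x80 = 10000000 (10xxxxxx ✓), payload 000000.
Concatenate: 0010001000000000 = 0x2200 (16 bits → U+2200).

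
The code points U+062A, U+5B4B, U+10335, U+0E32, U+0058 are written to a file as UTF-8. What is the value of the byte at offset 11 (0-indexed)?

U+062A → 2-byte form D8 AA at offsets 0–1.
U+5B4B → 3-byte form E5 AD 8B at offsets 2–4.
U+10335 → 4-byte form F0 90 8C B5 at offsets 5–8.
U+0E32 → 3-byte form E0 B8 B2 at offsets 9–11.
Offset 11 falls in char 4's range; it's byte 3 of E0 B8 B2 = 0xB2.

0xB2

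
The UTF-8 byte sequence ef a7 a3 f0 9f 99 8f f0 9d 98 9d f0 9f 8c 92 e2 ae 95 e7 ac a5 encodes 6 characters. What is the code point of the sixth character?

Offset 0: leading byte 0xEF = 11101111 → 3-byte char #1 = EF A7 A3.
Offset 3: leading byte 0xF0 = 11110000 → 4-byte char #2 = F0 9F 99 8F.
Offset 7: leading byte 0xF0 = 11110000 → 4-byte char #3 = F0 9D 98 9D.
Offset 11: leading byte 0xF0 = 11110000 → 4-byte char #4 = F0 9F 8C 92.
Offset 15: leading byte 0xE2 = 11100010 → 3-byte char #5 = E2 AE 95.
Offset 18: leading byte 0xE7 = 11100111 → 3-byte char #6 = E7 AC A5.
Leading byte 0xE7 = 11100111 matches 1110xxxx → 3-byte sequence.
Byte 1: 0xE7 = 11100111, payload 0111 (4 bits).
Byte 2: 0xAC = 10101100 (10xxxxxx ✓), payload 101100.
Byte 3: 0xA5 = 10100101 (10xxxxxx ✓), payload 100101.
Concatenate: 0111101100100101 = 0x7B25 (16 bits → U+7B25).

U+7B25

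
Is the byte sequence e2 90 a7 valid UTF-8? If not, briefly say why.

Leading byte 0xE2 = 11100010 → 3-byte form.
Continuation bytes 0x90=10010000, 0xA7=10100111 all match 10xxxxxx.
Decoded value 0x2427 is ≥ 0x800 (shortest form) and not a surrogate.

valid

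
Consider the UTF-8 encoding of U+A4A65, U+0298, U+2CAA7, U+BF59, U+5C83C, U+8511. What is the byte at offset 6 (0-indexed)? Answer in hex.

0xF0

U+A4A65 → 4-byte form F2 A4 A9 A5 at offsets 0–3.
U+0298 → 2-byte form CA 98 at offsets 4–5.
U+2CAA7 → 4-byte form F0 AC AA A7 at offsets 6–9.
Offset 6 falls in char 3's range; it's byte 1 of F0 AC AA A7 = 0xF0.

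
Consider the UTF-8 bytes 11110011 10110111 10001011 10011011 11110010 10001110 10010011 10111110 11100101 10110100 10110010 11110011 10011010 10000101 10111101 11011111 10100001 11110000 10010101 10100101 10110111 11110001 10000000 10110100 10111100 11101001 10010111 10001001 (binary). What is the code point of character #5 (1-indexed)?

Offset 0: leading byte 0xF3 = 11110011 → 4-byte char #1 = F3 B7 8B 9B.
Offset 4: leading byte 0xF2 = 11110010 → 4-byte char #2 = F2 8E 93 BE.
Offset 8: leading byte 0xE5 = 11100101 → 3-byte char #3 = E5 B4 B2.
Offset 11: leading byte 0xF3 = 11110011 → 4-byte char #4 = F3 9A 85 BD.
Offset 15: leading byte 0xDF = 11011111 → 2-byte char #5 = DF A1.
Leading byte 0xDF = 11011111 matches 110xxxxx → 2-byte sequence.
Byte 1: 0xDF = 11011111, payload 11111 (5 bits).
Byte 2: 0xA1 = 10100001 (10xxxxxx ✓), payload 100001.
Concatenate: 11111100001 = 0x7E1 (11 bits → U+07E1).

U+07E1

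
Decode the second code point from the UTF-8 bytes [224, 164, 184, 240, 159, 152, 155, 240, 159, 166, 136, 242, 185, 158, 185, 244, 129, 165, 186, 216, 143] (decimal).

Offset 0: leading byte 0xE0 = 11100000 → 3-byte char #1 = E0 A4 B8.
Offset 3: leading byte 0xF0 = 11110000 → 4-byte char #2 = F0 9F 98 9B.
Leading byte 0xF0 = 11110000 matches 11110xxx → 4-byte sequence.
Byte 1: 0xF0 = 11110000, payload 000 (3 bits).
Byte 2: 0x9F = 10011111 (10xxxxxx ✓), payload 011111.
Byte 3: 0x98 = 10011000 (10xxxxxx ✓), payload 011000.
Byte 4: 0x9B = 10011011 (10xxxxxx ✓), payload 011011.
Concatenate: 000011111011000011011 = 0x1F61B (21 bits → U+1F61B).

U+1F61B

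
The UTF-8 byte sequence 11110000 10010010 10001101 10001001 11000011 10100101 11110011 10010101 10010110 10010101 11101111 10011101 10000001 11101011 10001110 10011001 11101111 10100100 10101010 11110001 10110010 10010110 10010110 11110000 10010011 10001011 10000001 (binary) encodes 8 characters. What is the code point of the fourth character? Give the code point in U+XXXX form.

Offset 0: leading byte 0xF0 = 11110000 → 4-byte char #1 = F0 92 8D 89.
Offset 4: leading byte 0xC3 = 11000011 → 2-byte char #2 = C3 A5.
Offset 6: leading byte 0xF3 = 11110011 → 4-byte char #3 = F3 95 96 95.
Offset 10: leading byte 0xEF = 11101111 → 3-byte char #4 = EF 9D 81.
Leading byte 0xEF = 11101111 matches 1110xxxx → 3-byte sequence.
Byte 1: 0xEF = 11101111, payload 1111 (4 bits).
Byte 2: 0x9D = 10011101 (10xxxxxx ✓), payload 011101.
Byte 3: 0x81 = 10000001 (10xxxxxx ✓), payload 000001.
Concatenate: 1111011101000001 = 0xF741 (16 bits → U+F741).

U+F741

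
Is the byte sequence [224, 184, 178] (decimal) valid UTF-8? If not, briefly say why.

valid

Leading byte 0xE0 = 11100000 → 3-byte form.
Continuation bytes 0xB8=10111000, 0xB2=10110010 all match 10xxxxxx.
Decoded value 0xE32 is ≥ 0x800 (shortest form) and not a surrogate.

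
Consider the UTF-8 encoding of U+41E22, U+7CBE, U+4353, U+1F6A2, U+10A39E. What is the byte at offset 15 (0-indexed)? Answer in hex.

0x8A

U+41E22 → 4-byte form F1 81 B8 A2 at offsets 0–3.
U+7CBE → 3-byte form E7 B2 BE at offsets 4–6.
U+4353 → 3-byte form E4 8D 93 at offsets 7–9.
U+1F6A2 → 4-byte form F0 9F 9A A2 at offsets 10–13.
U+10A39E → 4-byte form F4 8A 8E 9E at offsets 14–17.
Offset 15 falls in char 5's range; it's byte 2 of F4 8A 8E 9E = 0x8A.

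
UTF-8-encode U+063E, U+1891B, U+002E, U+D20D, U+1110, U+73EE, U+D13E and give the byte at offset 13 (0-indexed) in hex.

0xE7

U+063E → 2-byte form D8 BE at offsets 0–1.
U+1891B → 4-byte form F0 98 A4 9B at offsets 2–5.
U+002E → 1-byte form 2E at offsets 6–6.
U+D20D → 3-byte form ED 88 8D at offsets 7–9.
U+1110 → 3-byte form E1 84 90 at offsets 10–12.
U+73EE → 3-byte form E7 8F AE at offsets 13–15.
Offset 13 falls in char 6's range; it's byte 1 of E7 8F AE = 0xE7.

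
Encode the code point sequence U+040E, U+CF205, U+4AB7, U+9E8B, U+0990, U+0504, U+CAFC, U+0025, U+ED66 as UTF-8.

D0 8E F3 8F 88 85 E4 AA B7 E9 BA 8B E0 A6 90 D4 84 EC AB BC 25 EE B5 A6

U+040E: 2-byte form → D0 8E.
U+CF205: 4-byte form → F3 8F 88 85.
U+4AB7: 3-byte form → E4 AA B7.
U+9E8B: 3-byte form → E9 BA 8B.
U+0990: 3-byte form → E0 A6 90.
U+0504: 2-byte form → D4 84.
U+CAFC: 3-byte form → EC AB BC.
U+0025: 1-byte form → 25.
U+ED66: 3-byte form → EE B5 A6.
Concatenated (24 bytes): D0 8E F3 8F 88 85 E4 AA B7 E9 BA 8B E0 A6 90 D4 84 EC AB BC 25 EE B5 A6.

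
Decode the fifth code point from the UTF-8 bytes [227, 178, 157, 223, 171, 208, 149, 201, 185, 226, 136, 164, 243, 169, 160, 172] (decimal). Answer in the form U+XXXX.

U+2224

Offset 0: leading byte 0xE3 = 11100011 → 3-byte char #1 = E3 B2 9D.
Offset 3: leading byte 0xDF = 11011111 → 2-byte char #2 = DF AB.
Offset 5: leading byte 0xD0 = 11010000 → 2-byte char #3 = D0 95.
Offset 7: leading byte 0xC9 = 11001001 → 2-byte char #4 = C9 B9.
Offset 9: leading byte 0xE2 = 11100010 → 3-byte char #5 = E2 88 A4.
Leading byte 0xE2 = 11100010 matches 1110xxxx → 3-byte sequence.
Byte 1: 0xE2 = 11100010, payload 0010 (4 bits).
Byte 2: 0x88 = 10001000 (10xxxxxx ✓), payload 001000.
Byte 3: 0xA4 = 10100100 (10xxxxxx ✓), payload 100100.
Concatenate: 0010001000100100 = 0x2224 (16 bits → U+2224).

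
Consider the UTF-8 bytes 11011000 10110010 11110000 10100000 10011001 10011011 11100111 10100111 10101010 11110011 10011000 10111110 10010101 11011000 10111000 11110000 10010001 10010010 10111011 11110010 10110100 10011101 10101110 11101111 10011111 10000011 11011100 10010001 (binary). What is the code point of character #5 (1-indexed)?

U+0638

Offset 0: leading byte 0xD8 = 11011000 → 2-byte char #1 = D8 B2.
Offset 2: leading byte 0xF0 = 11110000 → 4-byte char #2 = F0 A0 99 9B.
Offset 6: leading byte 0xE7 = 11100111 → 3-byte char #3 = E7 A7 AA.
Offset 9: leading byte 0xF3 = 11110011 → 4-byte char #4 = F3 98 BE 95.
Offset 13: leading byte 0xD8 = 11011000 → 2-byte char #5 = D8 B8.
Leading byte 0xD8 = 11011000 matches 110xxxxx → 2-byte sequence.
Byte 1: 0xD8 = 11011000, payload 11000 (5 bits).
Byte 2: 0xB8 = 10111000 (10xxxxxx ✓), payload 111000.
Concatenate: 11000111000 = 0x638 (11 bits → U+0638).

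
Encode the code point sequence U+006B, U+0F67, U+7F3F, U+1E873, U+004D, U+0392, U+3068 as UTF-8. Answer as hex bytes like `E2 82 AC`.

6B E0 BD A7 E7 BC BF F0 9E A1 B3 4D CE 92 E3 81 A8

U+006B: 1-byte form → 6B.
U+0F67: 3-byte form → E0 BD A7.
U+7F3F: 3-byte form → E7 BC BF.
U+1E873: 4-byte form → F0 9E A1 B3.
U+004D: 1-byte form → 4D.
U+0392: 2-byte form → CE 92.
U+3068: 3-byte form → E3 81 A8.
Concatenated (17 bytes): 6B E0 BD A7 E7 BC BF F0 9E A1 B3 4D CE 92 E3 81 A8.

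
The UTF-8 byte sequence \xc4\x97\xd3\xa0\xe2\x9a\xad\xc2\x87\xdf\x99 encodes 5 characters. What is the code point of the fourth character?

U+0087

Offset 0: leading byte 0xC4 = 11000100 → 2-byte char #1 = C4 97.
Offset 2: leading byte 0xD3 = 11010011 → 2-byte char #2 = D3 A0.
Offset 4: leading byte 0xE2 = 11100010 → 3-byte char #3 = E2 9A AD.
Offset 7: leading byte 0xC2 = 11000010 → 2-byte char #4 = C2 87.
Leading byte 0xC2 = 11000010 matches 110xxxxx → 2-byte sequence.
Byte 1: 0xC2 = 11000010, payload 00010 (5 bits).
Byte 2: 0x87 = 10000111 (10xxxxxx ✓), payload 000111.
Concatenate: 00010000111 = 0x87 (11 bits → U+0087).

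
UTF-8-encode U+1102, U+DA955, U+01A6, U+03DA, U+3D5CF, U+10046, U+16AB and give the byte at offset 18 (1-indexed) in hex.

1-indexed offset 18 is 0-indexed offset 17.
U+1102 → 3-byte form E1 84 82 at offsets 0–2.
U+DA955 → 4-byte form F3 9A A5 95 at offsets 3–6.
U+01A6 → 2-byte form C6 A6 at offsets 7–8.
U+03DA → 2-byte form CF 9A at offsets 9–10.
U+3D5CF → 4-byte form F0 BD 97 8F at offsets 11–14.
U+10046 → 4-byte form F0 90 81 86 at offsets 15–18.
Offset 17 falls in char 6's range; it's byte 3 of F0 90 81 86 = 0x81.

0x81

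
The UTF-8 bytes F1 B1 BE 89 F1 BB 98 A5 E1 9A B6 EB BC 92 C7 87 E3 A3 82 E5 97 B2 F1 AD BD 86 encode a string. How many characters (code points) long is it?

8

Byte at offset 0: 0xF1 = 11110001 → 4-byte char (#1). Advance 4.
Byte at offset 4: 0xF1 = 11110001 → 4-byte char (#2). Advance 4.
Byte at offset 8: 0xE1 = 11100001 → 3-byte char (#3). Advance 3.
Byte at offset 11: 0xEB = 11101011 → 3-byte char (#4). Advance 3.
Byte at offset 14: 0xC7 = 11000111 → 2-byte char (#5). Advance 2.
Byte at offset 16: 0xE3 = 11100011 → 3-byte char (#6). Advance 3.
Byte at offset 19: 0xE5 = 11100101 → 3-byte char (#7). Advance 3.
Byte at offset 22: 0xF1 = 11110001 → 4-byte char (#8). Advance 4.
Reached end at offset 26 after 8 code points.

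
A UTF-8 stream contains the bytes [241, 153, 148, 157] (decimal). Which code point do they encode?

Leading byte 0xF1 = 11110001 matches 11110xxx → 4-byte sequence.
Byte 1: 0xF1 = 11110001, payload 001 (3 bits).
Byte 2: 0x99 = 10011001 (10xxxxxx ✓), payload 011001.
Byte 3: 0x94 = 10010100 (10xxxxxx ✓), payload 010100.
Byte 4: 0x9D = 10011101 (10xxxxxx ✓), payload 011101.
Concatenate: 001011001010100011101 = 0x5951D (21 bits → U+5951D).

U+5951D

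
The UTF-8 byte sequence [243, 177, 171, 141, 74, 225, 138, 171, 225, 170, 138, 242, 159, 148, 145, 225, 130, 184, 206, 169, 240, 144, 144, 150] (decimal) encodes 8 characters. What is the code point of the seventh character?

U+03A9

Offset 0: leading byte 0xF3 = 11110011 → 4-byte char #1 = F3 B1 AB 8D.
Offset 4: leading byte 0x4A = 01001010 → 1-byte char #2 = 4A.
Offset 5: leading byte 0xE1 = 11100001 → 3-byte char #3 = E1 8A AB.
Offset 8: leading byte 0xE1 = 11100001 → 3-byte char #4 = E1 AA 8A.
Offset 11: leading byte 0xF2 = 11110010 → 4-byte char #5 = F2 9F 94 91.
Offset 15: leading byte 0xE1 = 11100001 → 3-byte char #6 = E1 82 B8.
Offset 18: leading byte 0xCE = 11001110 → 2-byte char #7 = CE A9.
Leading byte 0xCE = 11001110 matches 110xxxxx → 2-byte sequence.
Byte 1: 0xCE = 11001110, payload 01110 (5 bits).
Byte 2: 0xA9 = 10101001 (10xxxxxx ✓), payload 101001.
Concatenate: 01110101001 = 0x3A9 (11 bits → U+03A9).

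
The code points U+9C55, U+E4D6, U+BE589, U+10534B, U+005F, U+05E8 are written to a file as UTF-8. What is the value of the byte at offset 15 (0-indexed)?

U+9C55 → 3-byte form E9 B1 95 at offsets 0–2.
U+E4D6 → 3-byte form EE 93 96 at offsets 3–5.
U+BE589 → 4-byte form F2 BE 96 89 at offsets 6–9.
U+10534B → 4-byte form F4 85 8D 8B at offsets 10–13.
U+005F → 1-byte form 5F at offsets 14–14.
U+05E8 → 2-byte form D7 A8 at offsets 15–16.
Offset 15 falls in char 6's range; it's byte 1 of D7 A8 = 0xD7.

0xD7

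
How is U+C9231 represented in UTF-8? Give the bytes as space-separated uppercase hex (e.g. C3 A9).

F3 89 88 B1

U+C9231 = 0xC9231 = 823857 decimal. In range U+10000–U+10FFFF → 4-byte form: 11110xxx 10xxxxxx 10xxxxxx 10xxxxxx.
Binary (21 bits): 011001001001000110001.
Split 3+6+6+6: 011 | 001001 | 001000 | 110001.
Byte 1: 11110011 = 0xF3.
Byte 2: 10001001 = 0x89.
Byte 3: 10001000 = 0x88.
Byte 4: 10110001 = 0xB1.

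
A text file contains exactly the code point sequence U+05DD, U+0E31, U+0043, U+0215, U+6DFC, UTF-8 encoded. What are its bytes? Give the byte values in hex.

D7 9D E0 B8 B1 43 C8 95 E6 B7 BC

U+05DD: 2-byte form → D7 9D.
U+0E31: 3-byte form → E0 B8 B1.
U+0043: 1-byte form → 43.
U+0215: 2-byte form → C8 95.
U+6DFC: 3-byte form → E6 B7 BC.
Concatenated (11 bytes): D7 9D E0 B8 B1 43 C8 95 E6 B7 BC.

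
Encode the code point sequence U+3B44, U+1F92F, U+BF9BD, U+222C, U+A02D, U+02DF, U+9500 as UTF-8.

U+3B44: 3-byte form → E3 AD 84.
U+1F92F: 4-byte form → F0 9F A4 AF.
U+BF9BD: 4-byte form → F2 BF A6 BD.
U+222C: 3-byte form → E2 88 AC.
U+A02D: 3-byte form → EA 80 AD.
U+02DF: 2-byte form → CB 9F.
U+9500: 3-byte form → E9 94 80.
Concatenated (22 bytes): E3 AD 84 F0 9F A4 AF F2 BF A6 BD E2 88 AC EA 80 AD CB 9F E9 94 80.

E3 AD 84 F0 9F A4 AF F2 BF A6 BD E2 88 AC EA 80 AD CB 9F E9 94 80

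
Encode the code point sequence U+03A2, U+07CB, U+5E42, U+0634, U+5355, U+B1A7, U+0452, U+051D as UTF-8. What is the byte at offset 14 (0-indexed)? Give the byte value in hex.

0xA7

U+03A2 → 2-byte form CE A2 at offsets 0–1.
U+07CB → 2-byte form DF 8B at offsets 2–3.
U+5E42 → 3-byte form E5 B9 82 at offsets 4–6.
U+0634 → 2-byte form D8 B4 at offsets 7–8.
U+5355 → 3-byte form E5 8D 95 at offsets 9–11.
U+B1A7 → 3-byte form EB 86 A7 at offsets 12–14.
Offset 14 falls in char 6's range; it's byte 3 of EB 86 A7 = 0xA7.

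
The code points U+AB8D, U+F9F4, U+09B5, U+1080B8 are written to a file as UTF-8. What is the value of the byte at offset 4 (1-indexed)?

1-indexed offset 4 is 0-indexed offset 3.
U+AB8D → 3-byte form EA AE 8D at offsets 0–2.
U+F9F4 → 3-byte form EF A7 B4 at offsets 3–5.
Offset 3 falls in char 2's range; it's byte 1 of EF A7 B4 = 0xEF.

0xEF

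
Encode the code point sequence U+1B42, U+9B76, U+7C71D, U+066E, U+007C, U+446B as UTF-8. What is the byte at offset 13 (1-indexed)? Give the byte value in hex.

0x7C

1-indexed offset 13 is 0-indexed offset 12.
U+1B42 → 3-byte form E1 AD 82 at offsets 0–2.
U+9B76 → 3-byte form E9 AD B6 at offsets 3–5.
U+7C71D → 4-byte form F1 BC 9C 9D at offsets 6–9.
U+066E → 2-byte form D9 AE at offsets 10–11.
U+007C → 1-byte form 7C at offsets 12–12.
Offset 12 falls in char 5's range; it's byte 1 of 7C = 0x7C.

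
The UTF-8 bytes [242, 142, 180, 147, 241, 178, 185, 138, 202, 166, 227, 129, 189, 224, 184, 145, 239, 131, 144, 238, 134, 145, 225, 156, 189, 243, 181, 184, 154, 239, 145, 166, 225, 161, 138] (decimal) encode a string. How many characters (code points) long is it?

Byte at offset 0: 0xF2 = 11110010 → 4-byte char (#1). Advance 4.
Byte at offset 4: 0xF1 = 11110001 → 4-byte char (#2). Advance 4.
Byte at offset 8: 0xCA = 11001010 → 2-byte char (#3). Advance 2.
Byte at offset 10: 0xE3 = 11100011 → 3-byte char (#4). Advance 3.
Byte at offset 13: 0xE0 = 11100000 → 3-byte char (#5). Advance 3.
Byte at offset 16: 0xEF = 11101111 → 3-byte char (#6). Advance 3.
Byte at offset 19: 0xEE = 11101110 → 3-byte char (#7). Advance 3.
Byte at offset 22: 0xE1 = 11100001 → 3-byte char (#8). Advance 3.
Byte at offset 25: 0xF3 = 11110011 → 4-byte char (#9). Advance 4.
Byte at offset 29: 0xEF = 11101111 → 3-byte char (#10). Advance 3.
Byte at offset 32: 0xE1 = 11100001 → 3-byte char (#11). Advance 3.
Reached end at offset 35 after 11 code points.

11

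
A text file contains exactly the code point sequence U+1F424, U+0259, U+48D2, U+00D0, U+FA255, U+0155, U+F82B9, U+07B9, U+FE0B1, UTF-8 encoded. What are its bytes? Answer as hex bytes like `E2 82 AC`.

F0 9F 90 A4 C9 99 E4 A3 92 C3 90 F3 BA 89 95 C5 95 F3 B8 8A B9 DE B9 F3 BE 82 B1

U+1F424: 4-byte form → F0 9F 90 A4.
U+0259: 2-byte form → C9 99.
U+48D2: 3-byte form → E4 A3 92.
U+00D0: 2-byte form → C3 90.
U+FA255: 4-byte form → F3 BA 89 95.
U+0155: 2-byte form → C5 95.
U+F82B9: 4-byte form → F3 B8 8A B9.
U+07B9: 2-byte form → DE B9.
U+FE0B1: 4-byte form → F3 BE 82 B1.
Concatenated (27 bytes): F0 9F 90 A4 C9 99 E4 A3 92 C3 90 F3 BA 89 95 C5 95 F3 B8 8A B9 DE B9 F3 BE 82 B1.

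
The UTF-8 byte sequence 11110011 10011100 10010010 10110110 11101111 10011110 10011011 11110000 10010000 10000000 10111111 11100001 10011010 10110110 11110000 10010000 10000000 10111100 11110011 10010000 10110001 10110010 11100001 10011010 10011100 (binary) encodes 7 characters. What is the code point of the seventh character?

U+169C

Offset 0: leading byte 0xF3 = 11110011 → 4-byte char #1 = F3 9C 92 B6.
Offset 4: leading byte 0xEF = 11101111 → 3-byte char #2 = EF 9E 9B.
Offset 7: leading byte 0xF0 = 11110000 → 4-byte char #3 = F0 90 80 BF.
Offset 11: leading byte 0xE1 = 11100001 → 3-byte char #4 = E1 9A B6.
Offset 14: leading byte 0xF0 = 11110000 → 4-byte char #5 = F0 90 80 BC.
Offset 18: leading byte 0xF3 = 11110011 → 4-byte char #6 = F3 90 B1 B2.
Offset 22: leading byte 0xE1 = 11100001 → 3-byte char #7 = E1 9A 9C.
Leading byte 0xE1 = 11100001 matches 1110xxxx → 3-byte sequence.
Byte 1: 0xE1 = 11100001, payload 0001 (4 bits).
Byte 2: 0x9A = 10011010 (10xxxxxx ✓), payload 011010.
Byte 3: 0x9C = 10011100 (10xxxxxx ✓), payload 011100.
Concatenate: 0001011010011100 = 0x169C (16 bits → U+169C).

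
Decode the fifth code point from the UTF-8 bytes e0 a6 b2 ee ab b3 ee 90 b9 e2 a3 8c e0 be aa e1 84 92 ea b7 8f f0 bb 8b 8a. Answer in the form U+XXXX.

Offset 0: leading byte 0xE0 = 11100000 → 3-byte char #1 = E0 A6 B2.
Offset 3: leading byte 0xEE = 11101110 → 3-byte char #2 = EE AB B3.
Offset 6: leading byte 0xEE = 11101110 → 3-byte char #3 = EE 90 B9.
Offset 9: leading byte 0xE2 = 11100010 → 3-byte char #4 = E2 A3 8C.
Offset 12: leading byte 0xE0 = 11100000 → 3-byte char #5 = E0 BE AA.
Leading byte 0xE0 = 11100000 matches 1110xxxx → 3-byte sequence.
Byte 1: 0xE0 = 11100000, payload 0000 (4 bits).
Byte 2: 0xBE = 10111110 (10xxxxxx ✓), payload 111110.
Byte 3: 0xAA = 10101010 (10xxxxxx ✓), payload 101010.
Concatenate: 0000111110101010 = 0xFAA (16 bits → U+0FAA).

U+0FAA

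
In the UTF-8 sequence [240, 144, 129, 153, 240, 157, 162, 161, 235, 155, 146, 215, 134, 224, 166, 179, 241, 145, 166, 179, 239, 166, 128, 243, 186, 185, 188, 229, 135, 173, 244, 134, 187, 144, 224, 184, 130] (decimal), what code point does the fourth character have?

U+05C6

Offset 0: leading byte 0xF0 = 11110000 → 4-byte char #1 = F0 90 81 99.
Offset 4: leading byte 0xF0 = 11110000 → 4-byte char #2 = F0 9D A2 A1.
Offset 8: leading byte 0xEB = 11101011 → 3-byte char #3 = EB 9B 92.
Offset 11: leading byte 0xD7 = 11010111 → 2-byte char #4 = D7 86.
Leading byte 0xD7 = 11010111 matches 110xxxxx → 2-byte sequence.
Byte 1: 0xD7 = 11010111, payload 10111 (5 bits).
Byte 2: 0x86 = 10000110 (10xxxxxx ✓), payload 000110.
Concatenate: 10111000110 = 0x5C6 (11 bits → U+05C6).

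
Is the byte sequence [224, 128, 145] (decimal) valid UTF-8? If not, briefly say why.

invalid (overlong encoding)

Leading byte 0xE0 = 11100000 → 3-byte form.
Continuation bytes all match 10xxxxxx. Payload decodes to 0x11.
But 0x11 < 0x800, the minimum for a 3-byte sequence — this is an overlong encoding.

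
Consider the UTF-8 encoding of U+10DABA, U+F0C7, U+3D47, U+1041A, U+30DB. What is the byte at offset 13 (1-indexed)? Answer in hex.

1-indexed offset 13 is 0-indexed offset 12.
U+10DABA → 4-byte form F4 8D AA BA at offsets 0–3.
U+F0C7 → 3-byte form EF 83 87 at offsets 4–6.
U+3D47 → 3-byte form E3 B5 87 at offsets 7–9.
U+1041A → 4-byte form F0 90 90 9A at offsets 10–13.
Offset 12 falls in char 4's range; it's byte 3 of F0 90 90 9A = 0x90.

0x90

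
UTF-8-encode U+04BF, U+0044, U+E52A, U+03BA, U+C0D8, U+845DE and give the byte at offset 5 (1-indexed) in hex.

0x94

1-indexed offset 5 is 0-indexed offset 4.
U+04BF → 2-byte form D2 BF at offsets 0–1.
U+0044 → 1-byte form 44 at offsets 2–2.
U+E52A → 3-byte form EE 94 AA at offsets 3–5.
Offset 4 falls in char 3's range; it's byte 2 of EE 94 AA = 0x94.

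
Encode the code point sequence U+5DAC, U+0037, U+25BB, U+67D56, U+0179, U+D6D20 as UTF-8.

E5 B6 AC 37 E2 96 BB F1 A7 B5 96 C5 B9 F3 96 B4 A0

U+5DAC: 3-byte form → E5 B6 AC.
U+0037: 1-byte form → 37.
U+25BB: 3-byte form → E2 96 BB.
U+67D56: 4-byte form → F1 A7 B5 96.
U+0179: 2-byte form → C5 B9.
U+D6D20: 4-byte form → F3 96 B4 A0.
Concatenated (17 bytes): E5 B6 AC 37 E2 96 BB F1 A7 B5 96 C5 B9 F3 96 B4 A0.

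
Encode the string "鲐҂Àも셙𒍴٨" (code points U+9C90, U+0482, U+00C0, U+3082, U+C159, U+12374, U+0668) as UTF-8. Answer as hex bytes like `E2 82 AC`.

E9 B2 90 D2 82 C3 80 E3 82 82 EC 85 99 F0 92 8D B4 D9 A8

U+9C90: 3-byte form → E9 B2 90.
U+0482: 2-byte form → D2 82.
U+00C0: 2-byte form → C3 80.
U+3082: 3-byte form → E3 82 82.
U+C159: 3-byte form → EC 85 99.
U+12374: 4-byte form → F0 92 8D B4.
U+0668: 2-byte form → D9 A8.
Concatenated (19 bytes): E9 B2 90 D2 82 C3 80 E3 82 82 EC 85 99 F0 92 8D B4 D9 A8.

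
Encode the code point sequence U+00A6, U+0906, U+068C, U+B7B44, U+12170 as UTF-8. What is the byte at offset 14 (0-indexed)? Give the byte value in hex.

0xB0

U+00A6 → 2-byte form C2 A6 at offsets 0–1.
U+0906 → 3-byte form E0 A4 86 at offsets 2–4.
U+068C → 2-byte form DA 8C at offsets 5–6.
U+B7B44 → 4-byte form F2 B7 AD 84 at offsets 7–10.
U+12170 → 4-byte form F0 92 85 B0 at offsets 11–14.
Offset 14 falls in char 5's range; it's byte 4 of F0 92 85 B0 = 0xB0.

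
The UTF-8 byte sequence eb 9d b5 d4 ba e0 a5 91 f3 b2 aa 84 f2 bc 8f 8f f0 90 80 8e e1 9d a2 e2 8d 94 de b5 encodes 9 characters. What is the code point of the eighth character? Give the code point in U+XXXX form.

Offset 0: leading byte 0xEB = 11101011 → 3-byte char #1 = EB 9D B5.
Offset 3: leading byte 0xD4 = 11010100 → 2-byte char #2 = D4 BA.
Offset 5: leading byte 0xE0 = 11100000 → 3-byte char #3 = E0 A5 91.
Offset 8: leading byte 0xF3 = 11110011 → 4-byte char #4 = F3 B2 AA 84.
Offset 12: leading byte 0xF2 = 11110010 → 4-byte char #5 = F2 BC 8F 8F.
Offset 16: leading byte 0xF0 = 11110000 → 4-byte char #6 = F0 90 80 8E.
Offset 20: leading byte 0xE1 = 11100001 → 3-byte char #7 = E1 9D A2.
Offset 23: leading byte 0xE2 = 11100010 → 3-byte char #8 = E2 8D 94.
Leading byte 0xE2 = 11100010 matches 1110xxxx → 3-byte sequence.
Byte 1: 0xE2 = 11100010, payload 0010 (4 bits).
Byte 2: 0x8D = 10001101 (10xxxxxx ✓), payload 001101.
Byte 3: 0x94 = 10010100 (10xxxxxx ✓), payload 010100.
Concatenate: 0010001101010100 = 0x2354 (16 bits → U+2354).

U+2354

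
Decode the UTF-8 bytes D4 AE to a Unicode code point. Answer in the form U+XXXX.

U+052E

Leading byte 0xD4 = 11010100 matches 110xxxxx → 2-byte sequence.
Byte 1: 0xD4 = 11010100, payload 10100 (5 bits).
Byte 2: 0xAE = 10101110 (10xxxxxx ✓), payload 101110.
Concatenate: 10100101110 = 0x52E (11 bits → U+052E).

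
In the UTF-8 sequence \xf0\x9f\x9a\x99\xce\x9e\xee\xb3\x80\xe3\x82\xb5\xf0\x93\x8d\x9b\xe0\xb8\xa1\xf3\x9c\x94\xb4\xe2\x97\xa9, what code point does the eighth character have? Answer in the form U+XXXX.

Offset 0: leading byte 0xF0 = 11110000 → 4-byte char #1 = F0 9F 9A 99.
Offset 4: leading byte 0xCE = 11001110 → 2-byte char #2 = CE 9E.
Offset 6: leading byte 0xEE = 11101110 → 3-byte char #3 = EE B3 80.
Offset 9: leading byte 0xE3 = 11100011 → 3-byte char #4 = E3 82 B5.
Offset 12: leading byte 0xF0 = 11110000 → 4-byte char #5 = F0 93 8D 9B.
Offset 16: leading byte 0xE0 = 11100000 → 3-byte char #6 = E0 B8 A1.
Offset 19: leading byte 0xF3 = 11110011 → 4-byte char #7 = F3 9C 94 B4.
Offset 23: leading byte 0xE2 = 11100010 → 3-byte char #8 = E2 97 A9.
Leading byte 0xE2 = 11100010 matches 1110xxxx → 3-byte sequence.
Byte 1: 0xE2 = 11100010, payload 0010 (4 bits).
Byte 2: 0x97 = 10010111 (10xxxxxx ✓), payload 010111.
Byte 3: 0xA9 = 10101001 (10xxxxxx ✓), payload 101001.
Concatenate: 0010010111101001 = 0x25E9 (16 bits → U+25E9).

U+25E9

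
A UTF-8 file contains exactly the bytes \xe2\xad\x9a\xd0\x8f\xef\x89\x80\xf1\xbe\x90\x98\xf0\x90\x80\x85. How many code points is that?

5

Byte at offset 0: 0xE2 = 11100010 → 3-byte char (#1). Advance 3.
Byte at offset 3: 0xD0 = 11010000 → 2-byte char (#2). Advance 2.
Byte at offset 5: 0xEF = 11101111 → 3-byte char (#3). Advance 3.
Byte at offset 8: 0xF1 = 11110001 → 4-byte char (#4). Advance 4.
Byte at offset 12: 0xF0 = 11110000 → 4-byte char (#5). Advance 4.
Reached end at offset 16 after 5 code points.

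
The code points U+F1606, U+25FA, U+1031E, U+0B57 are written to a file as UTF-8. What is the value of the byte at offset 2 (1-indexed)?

1-indexed offset 2 is 0-indexed offset 1.
U+F1606 → 4-byte form F3 B1 98 86 at offsets 0–3.
Offset 1 falls in char 1's range; it's byte 2 of F3 B1 98 86 = 0xB1.

0xB1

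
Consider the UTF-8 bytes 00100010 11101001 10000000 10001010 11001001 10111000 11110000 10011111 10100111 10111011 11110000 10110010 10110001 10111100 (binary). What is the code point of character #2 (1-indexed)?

Offset 0: leading byte 0x22 = 00100010 → 1-byte char #1 = 22.
Offset 1: leading byte 0xE9 = 11101001 → 3-byte char #2 = E9 80 8A.
Leading byte 0xE9 = 11101001 matches 1110xxxx → 3-byte sequence.
Byte 1: 0xE9 = 11101001, payload 1001 (4 bits).
Byte 2: 0x80 = 10000000 (10xxxxxx ✓), payload 000000.
Byte 3: 0x8A = 10001010 (10xxxxxx ✓), payload 001010.
Concatenate: 1001000000001010 = 0x900A (16 bits → U+900A).

U+900A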